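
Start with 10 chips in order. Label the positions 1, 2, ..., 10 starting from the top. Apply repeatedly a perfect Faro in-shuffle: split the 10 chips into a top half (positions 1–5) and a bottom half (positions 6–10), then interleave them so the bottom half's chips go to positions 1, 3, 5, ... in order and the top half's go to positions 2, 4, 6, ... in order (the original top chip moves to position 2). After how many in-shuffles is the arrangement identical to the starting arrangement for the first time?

10

The in-shuffle permutes the 10 positions with cycle lengths [10].
Every chip is home exactly when every cycle has completed a whole number of laps, i.e. after lcm(10) = 10 in-shuffles.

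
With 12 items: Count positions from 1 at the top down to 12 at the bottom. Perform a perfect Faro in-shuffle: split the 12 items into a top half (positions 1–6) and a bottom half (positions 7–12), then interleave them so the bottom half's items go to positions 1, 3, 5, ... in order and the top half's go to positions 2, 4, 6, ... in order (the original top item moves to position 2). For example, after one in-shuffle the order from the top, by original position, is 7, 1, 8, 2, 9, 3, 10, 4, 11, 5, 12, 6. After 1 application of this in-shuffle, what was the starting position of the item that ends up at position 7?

Work backwards from position 7, undoing one in-shuffle at a time:
7 ← 10
So the item now at position 7 started at position 10.

10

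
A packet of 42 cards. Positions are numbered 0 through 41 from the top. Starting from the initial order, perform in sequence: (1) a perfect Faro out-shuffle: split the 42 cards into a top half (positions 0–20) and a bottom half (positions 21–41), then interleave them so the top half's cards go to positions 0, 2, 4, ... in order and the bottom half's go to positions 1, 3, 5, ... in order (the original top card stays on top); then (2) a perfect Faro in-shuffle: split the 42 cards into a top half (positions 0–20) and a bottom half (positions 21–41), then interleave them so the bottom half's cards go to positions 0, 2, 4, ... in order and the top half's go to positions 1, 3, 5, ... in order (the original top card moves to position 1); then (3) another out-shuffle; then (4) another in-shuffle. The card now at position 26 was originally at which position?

4

Undo the operations in reverse order, starting from position 26:
  undo op 4 (in-shuffle, from bottom half): 26 ← 34
  undo op 3 (out-shuffle, from top half): 34 ← 17
  undo op 2 (in-shuffle, from top half): 17 ← 8
  undo op 1 (out-shuffle, from top half): 8 ← 4
So the card at position 26 came from original position 4.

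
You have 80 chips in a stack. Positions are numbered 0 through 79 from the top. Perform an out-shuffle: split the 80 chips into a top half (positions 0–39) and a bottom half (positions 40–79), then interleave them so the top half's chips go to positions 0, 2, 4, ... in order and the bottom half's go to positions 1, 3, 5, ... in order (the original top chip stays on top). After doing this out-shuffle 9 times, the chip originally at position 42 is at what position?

16

Track the chip's position through each out-shuffle:
42 → 5 → 10 → 20 → 40 → 1 → 2 → 4 → 8 → 16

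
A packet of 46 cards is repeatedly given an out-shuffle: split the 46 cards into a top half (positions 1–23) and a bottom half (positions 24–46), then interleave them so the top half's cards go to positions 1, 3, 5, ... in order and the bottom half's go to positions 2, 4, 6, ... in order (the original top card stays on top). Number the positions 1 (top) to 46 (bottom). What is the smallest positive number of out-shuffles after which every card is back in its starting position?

12

The out-shuffle permutes the 46 positions with cycle lengths [1, 1, 2, 4, 4, 4, 6, 12, 12].
Every card is home exactly when every cycle has completed a whole number of laps, i.e. after lcm(1, 2, 4, 6, 12) = 12 out-shuffles.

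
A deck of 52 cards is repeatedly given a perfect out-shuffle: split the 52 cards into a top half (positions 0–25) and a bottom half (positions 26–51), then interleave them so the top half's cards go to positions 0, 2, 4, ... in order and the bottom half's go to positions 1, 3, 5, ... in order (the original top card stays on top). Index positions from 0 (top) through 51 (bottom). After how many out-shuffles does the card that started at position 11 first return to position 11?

Follow position 11 under repeated out-shuffles:
11 → 22 → 44 → 37 → 23 → 46 → 41 → 31 → 11
It first returns after 8 out-shuffles.

8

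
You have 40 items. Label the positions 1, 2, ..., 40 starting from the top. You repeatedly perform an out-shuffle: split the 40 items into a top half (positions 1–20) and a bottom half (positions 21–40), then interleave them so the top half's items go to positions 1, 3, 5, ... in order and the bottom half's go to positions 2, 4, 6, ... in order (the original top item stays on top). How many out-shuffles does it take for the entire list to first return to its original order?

12

The out-shuffle permutes the 40 positions with cycle lengths [1, 1, 2, 12, 12, 12].
Every item is home exactly when every cycle has completed a whole number of laps, i.e. after lcm(1, 2, 12) = 12 out-shuffles.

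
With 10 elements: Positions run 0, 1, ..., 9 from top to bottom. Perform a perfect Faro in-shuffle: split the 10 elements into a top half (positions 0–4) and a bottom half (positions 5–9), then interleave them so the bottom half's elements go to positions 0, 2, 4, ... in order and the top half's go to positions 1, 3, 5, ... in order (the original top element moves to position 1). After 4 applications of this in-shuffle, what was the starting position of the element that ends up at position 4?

Work backwards from position 4, undoing one in-shuffle at a time:
4 ← 7 ← 3 ← 1 ← 0
So the element now at position 4 started at position 0.

0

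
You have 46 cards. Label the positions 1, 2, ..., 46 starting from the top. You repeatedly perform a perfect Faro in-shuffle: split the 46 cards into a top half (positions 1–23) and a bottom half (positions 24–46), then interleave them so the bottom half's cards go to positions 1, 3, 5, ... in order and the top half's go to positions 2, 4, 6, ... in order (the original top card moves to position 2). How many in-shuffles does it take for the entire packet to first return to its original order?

23

The in-shuffle permutes the 46 positions with cycle lengths [23, 23].
Every card is home exactly when every cycle has completed a whole number of laps, i.e. after lcm(23) = 23 in-shuffles.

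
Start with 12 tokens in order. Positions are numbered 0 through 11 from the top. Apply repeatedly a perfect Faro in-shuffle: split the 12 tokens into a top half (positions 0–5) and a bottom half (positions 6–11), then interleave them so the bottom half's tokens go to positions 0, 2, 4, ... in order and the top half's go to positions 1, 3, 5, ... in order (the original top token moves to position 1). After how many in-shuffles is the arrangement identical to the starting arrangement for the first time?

12

The in-shuffle permutes the 12 positions with cycle lengths [12].
Every token is home exactly when every cycle has completed a whole number of laps, i.e. after lcm(12) = 12 in-shuffles.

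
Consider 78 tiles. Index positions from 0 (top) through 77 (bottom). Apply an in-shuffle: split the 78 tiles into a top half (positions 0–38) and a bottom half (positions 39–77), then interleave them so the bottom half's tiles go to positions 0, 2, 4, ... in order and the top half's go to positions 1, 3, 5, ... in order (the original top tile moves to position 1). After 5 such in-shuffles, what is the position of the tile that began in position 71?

Track the tile's position through each in-shuffle:
71 → 64 → 50 → 22 → 45 → 12

12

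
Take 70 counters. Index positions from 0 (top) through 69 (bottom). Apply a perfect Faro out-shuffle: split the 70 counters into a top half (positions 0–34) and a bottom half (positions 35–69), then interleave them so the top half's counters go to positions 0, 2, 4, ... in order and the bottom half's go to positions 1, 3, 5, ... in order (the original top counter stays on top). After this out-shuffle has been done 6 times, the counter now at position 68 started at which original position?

Work backwards from position 68, undoing one out-shuffle at a time:
68 ← 34 ← 17 ← 43 ← 56 ← 28 ← 14
So the counter now at position 68 started at position 14.

14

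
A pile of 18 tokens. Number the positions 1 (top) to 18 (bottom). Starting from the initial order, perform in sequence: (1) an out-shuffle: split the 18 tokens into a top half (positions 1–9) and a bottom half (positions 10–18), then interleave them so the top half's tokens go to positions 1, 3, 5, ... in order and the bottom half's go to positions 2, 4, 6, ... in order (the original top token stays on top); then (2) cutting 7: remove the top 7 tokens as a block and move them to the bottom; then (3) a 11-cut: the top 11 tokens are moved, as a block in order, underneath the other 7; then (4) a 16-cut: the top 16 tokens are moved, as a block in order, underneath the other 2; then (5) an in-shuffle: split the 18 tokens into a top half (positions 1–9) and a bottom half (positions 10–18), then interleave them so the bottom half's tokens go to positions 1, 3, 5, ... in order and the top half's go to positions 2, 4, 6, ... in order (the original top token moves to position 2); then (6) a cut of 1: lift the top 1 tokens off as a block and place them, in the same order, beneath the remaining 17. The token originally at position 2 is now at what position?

9

Track the token from position 2 forward through each operation:
  after op 1 (out-shuffle): 2 → 3
  after op 2 (cut 7): 3 → 14
  after op 3 (cut 11): 14 → 3
  after op 4 (cut 16): 3 → 5
  after op 5 (in-shuffle): 5 → 10
  after op 6 (cut 1): 10 → 9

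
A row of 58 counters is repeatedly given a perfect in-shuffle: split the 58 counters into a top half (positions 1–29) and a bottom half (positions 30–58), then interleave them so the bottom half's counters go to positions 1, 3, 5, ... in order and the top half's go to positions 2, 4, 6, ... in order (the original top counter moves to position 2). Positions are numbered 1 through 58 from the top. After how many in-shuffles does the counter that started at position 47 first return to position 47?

58

Follow position 47 under repeated in-shuffles:
47 → 35 → 11 → 22 → 44 → 29 → 58 → 57 → ... → 47 (length 58)
It first returns after 58 in-shuffles.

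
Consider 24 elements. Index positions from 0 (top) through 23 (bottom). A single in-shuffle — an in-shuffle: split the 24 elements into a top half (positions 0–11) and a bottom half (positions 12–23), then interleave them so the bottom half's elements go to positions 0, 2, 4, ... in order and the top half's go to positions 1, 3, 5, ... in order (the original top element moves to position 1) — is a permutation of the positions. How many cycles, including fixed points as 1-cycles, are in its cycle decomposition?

Trace each unvisited position around until it returns:
(0 1 3 7 15 6 ... len 20) (4 9 19 14)
2 cycles in total.

2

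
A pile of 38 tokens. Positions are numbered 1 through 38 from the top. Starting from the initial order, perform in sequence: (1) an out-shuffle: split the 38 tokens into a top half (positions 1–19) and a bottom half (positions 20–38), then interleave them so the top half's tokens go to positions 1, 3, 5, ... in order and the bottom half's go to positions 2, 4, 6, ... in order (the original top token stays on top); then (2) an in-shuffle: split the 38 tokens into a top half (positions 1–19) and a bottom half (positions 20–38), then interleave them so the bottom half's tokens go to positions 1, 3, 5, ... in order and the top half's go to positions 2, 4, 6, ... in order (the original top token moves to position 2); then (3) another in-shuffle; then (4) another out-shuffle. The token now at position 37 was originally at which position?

Undo the operations in reverse order, starting from position 37:
  undo op 4 (out-shuffle, from top half): 37 ← 19
  undo op 3 (in-shuffle, from bottom half): 19 ← 29
  undo op 2 (in-shuffle, from bottom half): 29 ← 34
  undo op 1 (out-shuffle, from bottom half): 34 ← 36
So the token at position 37 came from original position 36.

36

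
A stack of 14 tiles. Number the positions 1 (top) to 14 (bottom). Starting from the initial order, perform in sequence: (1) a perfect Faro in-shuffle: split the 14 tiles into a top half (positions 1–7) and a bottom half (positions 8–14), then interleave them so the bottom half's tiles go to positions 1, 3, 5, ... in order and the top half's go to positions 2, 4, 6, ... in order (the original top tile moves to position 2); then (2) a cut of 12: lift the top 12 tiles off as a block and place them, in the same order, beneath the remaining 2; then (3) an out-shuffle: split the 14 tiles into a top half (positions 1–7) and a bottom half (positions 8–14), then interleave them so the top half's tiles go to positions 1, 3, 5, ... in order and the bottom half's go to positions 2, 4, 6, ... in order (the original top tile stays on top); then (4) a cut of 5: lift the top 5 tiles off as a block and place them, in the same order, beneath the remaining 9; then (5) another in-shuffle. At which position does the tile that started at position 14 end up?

5

Track the tile from position 14 forward through each operation:
  after op 1 (in-shuffle): 14 → 13
  after op 2 (cut 12): 13 → 1
  after op 3 (out-shuffle): 1 → 1
  after op 4 (cut 5): 1 → 10
  after op 5 (in-shuffle): 10 → 5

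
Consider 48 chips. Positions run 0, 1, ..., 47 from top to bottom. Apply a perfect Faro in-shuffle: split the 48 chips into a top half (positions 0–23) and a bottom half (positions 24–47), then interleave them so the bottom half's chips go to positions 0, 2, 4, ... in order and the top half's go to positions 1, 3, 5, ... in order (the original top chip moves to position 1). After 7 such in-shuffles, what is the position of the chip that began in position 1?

10

Track the chip's position through each in-shuffle:
1 → 3 → 7 → 15 → 31 → 14 → 29 → 10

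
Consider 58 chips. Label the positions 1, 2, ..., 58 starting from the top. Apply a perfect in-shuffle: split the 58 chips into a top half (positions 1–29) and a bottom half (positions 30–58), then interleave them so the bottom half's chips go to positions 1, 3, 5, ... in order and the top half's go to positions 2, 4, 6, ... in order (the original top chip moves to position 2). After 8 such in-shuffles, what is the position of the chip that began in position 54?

18

Track the chip's position through each in-shuffle:
54 → 49 → 39 → 19 → 38 → 17 → 34 → 9 → 18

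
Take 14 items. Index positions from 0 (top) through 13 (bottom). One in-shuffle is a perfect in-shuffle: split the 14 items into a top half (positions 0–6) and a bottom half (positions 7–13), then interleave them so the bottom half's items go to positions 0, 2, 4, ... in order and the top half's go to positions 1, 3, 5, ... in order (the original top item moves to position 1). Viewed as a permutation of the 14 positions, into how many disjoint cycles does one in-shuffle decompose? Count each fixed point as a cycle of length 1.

4

Trace each unvisited position around until it returns:
(0 1 3 7) (2 5 11 8) (4 9) (6 13 12 10)
4 cycles in total.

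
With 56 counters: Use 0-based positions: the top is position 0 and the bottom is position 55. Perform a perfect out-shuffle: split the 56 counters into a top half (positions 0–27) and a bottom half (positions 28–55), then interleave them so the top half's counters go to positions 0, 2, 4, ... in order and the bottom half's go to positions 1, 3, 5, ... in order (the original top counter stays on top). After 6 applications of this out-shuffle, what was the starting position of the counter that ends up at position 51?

24

Work backwards from position 51, undoing one out-shuffle at a time:
51 ← 53 ← 54 ← 27 ← 41 ← 48 ← 24
So the counter now at position 51 started at position 24.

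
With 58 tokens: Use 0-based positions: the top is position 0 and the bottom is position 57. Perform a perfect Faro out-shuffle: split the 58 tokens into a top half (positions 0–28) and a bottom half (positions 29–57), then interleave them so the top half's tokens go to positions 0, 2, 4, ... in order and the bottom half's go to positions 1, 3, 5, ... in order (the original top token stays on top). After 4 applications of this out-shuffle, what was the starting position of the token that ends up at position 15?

Work backwards from position 15, undoing one out-shuffle at a time:
15 ← 36 ← 18 ← 9 ← 33
So the token now at position 15 started at position 33.

33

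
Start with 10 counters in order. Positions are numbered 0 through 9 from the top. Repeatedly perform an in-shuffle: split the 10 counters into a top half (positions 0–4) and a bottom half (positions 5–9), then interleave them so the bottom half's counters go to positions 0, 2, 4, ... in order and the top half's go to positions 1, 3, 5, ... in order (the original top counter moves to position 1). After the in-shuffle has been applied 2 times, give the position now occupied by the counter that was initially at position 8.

2

Track the counter's position through each in-shuffle:
8 → 6 → 2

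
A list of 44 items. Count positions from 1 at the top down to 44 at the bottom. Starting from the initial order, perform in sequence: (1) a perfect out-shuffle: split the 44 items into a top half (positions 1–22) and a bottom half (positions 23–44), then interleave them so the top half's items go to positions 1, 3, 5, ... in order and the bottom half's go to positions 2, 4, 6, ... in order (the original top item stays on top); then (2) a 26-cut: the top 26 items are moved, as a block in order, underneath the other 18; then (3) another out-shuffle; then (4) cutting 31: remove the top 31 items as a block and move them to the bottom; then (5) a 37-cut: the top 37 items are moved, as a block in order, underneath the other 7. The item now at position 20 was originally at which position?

Undo the operations in reverse order, starting from position 20:
  undo op 5 (cut 37): 20 ← 13
  undo op 4 (cut 31): 13 ← 44
  undo op 3 (out-shuffle, from bottom half): 44 ← 44
  undo op 2 (cut 26): 44 ← 26
  undo op 1 (out-shuffle, from bottom half): 26 ← 35
So the item at position 20 came from original position 35.

35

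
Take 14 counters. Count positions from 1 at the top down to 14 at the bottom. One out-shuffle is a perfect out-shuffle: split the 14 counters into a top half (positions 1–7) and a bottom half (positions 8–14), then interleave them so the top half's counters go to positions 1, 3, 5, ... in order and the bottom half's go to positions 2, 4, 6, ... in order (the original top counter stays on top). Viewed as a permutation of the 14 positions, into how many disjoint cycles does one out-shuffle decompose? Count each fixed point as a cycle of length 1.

Trace each unvisited position around until it returns:
(1) (2 3 5 9 4 7 ... len 12) (14)
3 cycles in total.

3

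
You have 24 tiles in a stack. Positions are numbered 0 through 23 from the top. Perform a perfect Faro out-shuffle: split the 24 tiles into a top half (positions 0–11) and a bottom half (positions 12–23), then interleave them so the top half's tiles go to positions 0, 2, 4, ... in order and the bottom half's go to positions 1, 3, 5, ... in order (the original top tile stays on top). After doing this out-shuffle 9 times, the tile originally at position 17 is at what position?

Track the tile's position through each out-shuffle:
17 → 11 → 22 → 21 → 19 → 15 → 7 → 14 → 5 → 10

10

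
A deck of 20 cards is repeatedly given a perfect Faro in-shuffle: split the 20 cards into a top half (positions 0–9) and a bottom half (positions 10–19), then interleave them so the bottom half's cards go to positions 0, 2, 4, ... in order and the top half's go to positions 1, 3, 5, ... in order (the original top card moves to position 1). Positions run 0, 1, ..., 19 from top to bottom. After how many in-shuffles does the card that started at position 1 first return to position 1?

6

Follow position 1 under repeated in-shuffles:
1 → 3 → 7 → 15 → 10 → 0 → 1
It first returns after 6 in-shuffles.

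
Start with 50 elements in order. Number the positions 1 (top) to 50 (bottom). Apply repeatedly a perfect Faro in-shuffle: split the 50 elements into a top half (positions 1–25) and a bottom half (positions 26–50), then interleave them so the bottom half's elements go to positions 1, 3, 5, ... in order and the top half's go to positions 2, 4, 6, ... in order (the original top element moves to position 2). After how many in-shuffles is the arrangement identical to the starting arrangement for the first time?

8

The in-shuffle permutes the 50 positions with cycle lengths [2, 8, 8, 8, 8, 8, 8].
Every element is home exactly when every cycle has completed a whole number of laps, i.e. after lcm(2, 8) = 8 in-shuffles.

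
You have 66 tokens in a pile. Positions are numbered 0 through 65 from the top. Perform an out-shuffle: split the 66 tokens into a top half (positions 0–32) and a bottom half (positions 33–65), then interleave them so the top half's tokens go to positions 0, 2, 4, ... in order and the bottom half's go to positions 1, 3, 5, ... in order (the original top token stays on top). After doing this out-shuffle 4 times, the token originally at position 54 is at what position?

19

Track the token's position through each out-shuffle:
54 → 43 → 21 → 42 → 19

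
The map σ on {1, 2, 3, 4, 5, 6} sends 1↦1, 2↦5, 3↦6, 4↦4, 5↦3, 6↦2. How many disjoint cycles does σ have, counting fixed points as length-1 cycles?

3

Cycle decomposition: (1) (2 5 3 6) (4).
3 cycles.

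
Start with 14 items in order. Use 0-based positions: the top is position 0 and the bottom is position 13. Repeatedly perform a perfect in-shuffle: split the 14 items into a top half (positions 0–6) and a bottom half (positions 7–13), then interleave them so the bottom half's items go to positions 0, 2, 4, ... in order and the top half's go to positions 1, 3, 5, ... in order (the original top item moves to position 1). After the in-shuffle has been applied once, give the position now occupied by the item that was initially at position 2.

5

Track the item's position through each in-shuffle:
2 → 5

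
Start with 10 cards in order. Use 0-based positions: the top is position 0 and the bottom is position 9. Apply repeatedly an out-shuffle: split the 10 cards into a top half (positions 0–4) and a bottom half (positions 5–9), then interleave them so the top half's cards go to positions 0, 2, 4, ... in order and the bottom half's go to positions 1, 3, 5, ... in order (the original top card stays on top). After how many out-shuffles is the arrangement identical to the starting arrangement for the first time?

6

The out-shuffle permutes the 10 positions with cycle lengths [1, 1, 2, 6].
Every card is home exactly when every cycle has completed a whole number of laps, i.e. after lcm(1, 2, 6) = 6 out-shuffles.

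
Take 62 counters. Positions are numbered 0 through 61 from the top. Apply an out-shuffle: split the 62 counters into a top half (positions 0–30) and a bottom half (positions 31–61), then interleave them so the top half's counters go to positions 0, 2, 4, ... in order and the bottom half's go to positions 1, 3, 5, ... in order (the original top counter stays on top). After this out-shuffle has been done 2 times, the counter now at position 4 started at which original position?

Work backwards from position 4, undoing one out-shuffle at a time:
4 ← 2 ← 1
So the counter now at position 4 started at position 1.

1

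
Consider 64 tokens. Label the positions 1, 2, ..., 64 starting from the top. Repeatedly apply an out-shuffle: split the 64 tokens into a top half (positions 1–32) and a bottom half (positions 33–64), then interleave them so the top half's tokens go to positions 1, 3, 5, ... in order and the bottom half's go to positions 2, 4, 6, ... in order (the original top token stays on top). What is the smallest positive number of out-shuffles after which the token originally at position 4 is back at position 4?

6

Follow position 4 under repeated out-shuffles:
4 → 7 → 13 → 25 → 49 → 34 → 4
It first returns after 6 out-shuffles.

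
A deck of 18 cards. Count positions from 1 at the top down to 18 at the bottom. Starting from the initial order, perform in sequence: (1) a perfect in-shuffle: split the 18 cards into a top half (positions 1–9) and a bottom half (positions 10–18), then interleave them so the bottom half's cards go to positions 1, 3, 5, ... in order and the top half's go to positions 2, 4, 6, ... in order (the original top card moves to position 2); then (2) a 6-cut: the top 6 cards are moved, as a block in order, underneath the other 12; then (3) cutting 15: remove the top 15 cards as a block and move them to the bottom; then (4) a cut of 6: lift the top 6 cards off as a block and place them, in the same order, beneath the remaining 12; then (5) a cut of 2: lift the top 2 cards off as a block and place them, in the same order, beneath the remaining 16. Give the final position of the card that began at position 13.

14

Track the card from position 13 forward through each operation:
  after op 1 (in-shuffle): 13 → 7
  after op 2 (cut 6): 7 → 1
  after op 3 (cut 15): 1 → 4
  after op 4 (cut 6): 4 → 16
  after op 5 (cut 2): 16 → 14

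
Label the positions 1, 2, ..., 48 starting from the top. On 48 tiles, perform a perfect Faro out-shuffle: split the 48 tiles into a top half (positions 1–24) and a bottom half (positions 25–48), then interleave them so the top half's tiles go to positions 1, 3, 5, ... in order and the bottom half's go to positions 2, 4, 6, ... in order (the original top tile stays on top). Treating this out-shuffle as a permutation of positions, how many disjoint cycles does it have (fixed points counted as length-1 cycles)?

4

Trace each unvisited position around until it returns:
(1) (2 3 5 9 17 33 ... len 23) (6 11 21 41 34 20 ... len 23) (48)
4 cycles in total.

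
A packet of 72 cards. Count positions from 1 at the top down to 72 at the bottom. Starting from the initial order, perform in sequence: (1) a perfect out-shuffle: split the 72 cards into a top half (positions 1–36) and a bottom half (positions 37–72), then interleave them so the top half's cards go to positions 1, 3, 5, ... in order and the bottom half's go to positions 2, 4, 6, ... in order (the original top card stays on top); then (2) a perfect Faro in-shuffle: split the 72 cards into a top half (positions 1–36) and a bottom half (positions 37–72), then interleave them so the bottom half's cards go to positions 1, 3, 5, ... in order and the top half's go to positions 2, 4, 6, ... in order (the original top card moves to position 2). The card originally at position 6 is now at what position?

22

Track the card from position 6 forward through each operation:
  after op 1 (out-shuffle): 6 → 11
  after op 2 (in-shuffle): 11 → 22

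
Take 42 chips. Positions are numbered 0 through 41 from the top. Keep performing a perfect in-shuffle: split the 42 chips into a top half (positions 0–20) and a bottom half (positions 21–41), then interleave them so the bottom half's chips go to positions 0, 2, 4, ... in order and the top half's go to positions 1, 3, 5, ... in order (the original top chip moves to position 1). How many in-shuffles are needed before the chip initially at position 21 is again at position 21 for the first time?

Follow position 21 under repeated in-shuffles:
21 → 0 → 1 → 3 → 7 → 15 → 31 → 20 → 41 → 40 → 38 → 34 → 26 → 10 → 21
It first returns after 14 in-shuffles.

14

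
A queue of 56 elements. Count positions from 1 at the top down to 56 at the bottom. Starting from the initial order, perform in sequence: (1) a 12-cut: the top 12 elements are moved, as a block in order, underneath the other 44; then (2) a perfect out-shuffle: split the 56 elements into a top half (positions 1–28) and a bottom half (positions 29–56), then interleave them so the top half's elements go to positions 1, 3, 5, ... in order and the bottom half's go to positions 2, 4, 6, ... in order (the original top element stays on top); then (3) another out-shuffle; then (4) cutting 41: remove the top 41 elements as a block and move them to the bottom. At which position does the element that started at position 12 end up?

15

Track the element from position 12 forward through each operation:
  after op 1 (cut 12): 12 → 56
  after op 2 (out-shuffle): 56 → 56
  after op 3 (out-shuffle): 56 → 56
  after op 4 (cut 41): 56 → 15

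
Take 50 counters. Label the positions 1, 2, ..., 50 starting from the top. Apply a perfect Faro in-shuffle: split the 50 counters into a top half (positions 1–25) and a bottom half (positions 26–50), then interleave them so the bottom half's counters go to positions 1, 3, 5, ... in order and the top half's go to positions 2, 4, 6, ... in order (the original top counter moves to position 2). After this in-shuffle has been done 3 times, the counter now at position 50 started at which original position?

Work backwards from position 50, undoing one in-shuffle at a time:
50 ← 25 ← 38 ← 19
So the counter now at position 50 started at position 19.

19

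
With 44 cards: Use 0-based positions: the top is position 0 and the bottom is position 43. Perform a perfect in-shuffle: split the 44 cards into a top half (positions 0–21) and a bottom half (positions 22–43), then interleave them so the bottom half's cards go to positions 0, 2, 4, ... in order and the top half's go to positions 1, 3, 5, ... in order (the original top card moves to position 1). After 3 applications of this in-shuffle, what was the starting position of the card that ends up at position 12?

Work backwards from position 12, undoing one in-shuffle at a time:
12 ← 28 ← 36 ← 40
So the card now at position 12 started at position 40.

40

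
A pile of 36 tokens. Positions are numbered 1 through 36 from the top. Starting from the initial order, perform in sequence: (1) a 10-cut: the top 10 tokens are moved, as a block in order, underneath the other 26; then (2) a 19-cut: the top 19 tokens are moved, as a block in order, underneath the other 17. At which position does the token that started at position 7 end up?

14

Track the token from position 7 forward through each operation:
  after op 1 (cut 10): 7 → 33
  after op 2 (cut 19): 33 → 14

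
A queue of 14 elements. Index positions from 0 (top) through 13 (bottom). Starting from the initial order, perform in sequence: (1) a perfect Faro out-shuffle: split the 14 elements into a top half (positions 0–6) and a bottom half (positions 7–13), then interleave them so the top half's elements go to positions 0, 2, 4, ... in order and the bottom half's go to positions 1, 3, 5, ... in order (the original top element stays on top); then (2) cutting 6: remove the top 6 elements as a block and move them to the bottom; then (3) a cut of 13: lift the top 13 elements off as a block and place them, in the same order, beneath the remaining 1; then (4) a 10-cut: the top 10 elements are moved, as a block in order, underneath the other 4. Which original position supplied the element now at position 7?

Undo the operations in reverse order, starting from position 7:
  undo op 4 (cut 10): 7 ← 3
  undo op 3 (cut 13): 3 ← 2
  undo op 2 (cut 6): 2 ← 8
  undo op 1 (out-shuffle, from top half): 8 ← 4
So the element at position 7 came from original position 4.

4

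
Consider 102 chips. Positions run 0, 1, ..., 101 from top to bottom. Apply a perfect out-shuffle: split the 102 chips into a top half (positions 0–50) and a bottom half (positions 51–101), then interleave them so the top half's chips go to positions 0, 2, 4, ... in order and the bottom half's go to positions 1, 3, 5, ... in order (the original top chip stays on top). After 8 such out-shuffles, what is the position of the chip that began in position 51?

Track the chip's position through each out-shuffle:
51 → 1 → 2 → 4 → 8 → 16 → 32 → 64 → 27

27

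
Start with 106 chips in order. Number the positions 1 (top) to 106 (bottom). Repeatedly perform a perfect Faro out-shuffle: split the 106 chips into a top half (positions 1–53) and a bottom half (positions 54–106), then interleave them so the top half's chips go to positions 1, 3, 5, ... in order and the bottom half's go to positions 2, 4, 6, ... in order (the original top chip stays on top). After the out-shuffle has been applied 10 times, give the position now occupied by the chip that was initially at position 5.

2

Track the chip's position through each out-shuffle:
5 → 9 → 17 → 33 → 65 → 24 → 47 → 93 → 80 → 54 → 2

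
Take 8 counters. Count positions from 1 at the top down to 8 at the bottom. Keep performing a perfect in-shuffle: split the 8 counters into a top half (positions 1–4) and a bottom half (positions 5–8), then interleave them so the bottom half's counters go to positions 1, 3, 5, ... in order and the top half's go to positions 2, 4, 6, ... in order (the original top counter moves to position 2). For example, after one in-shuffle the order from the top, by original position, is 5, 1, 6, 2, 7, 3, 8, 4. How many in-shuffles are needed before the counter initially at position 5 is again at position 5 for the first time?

6

Follow position 5 under repeated in-shuffles:
5 → 1 → 2 → 4 → 8 → 7 → 5
It first returns after 6 in-shuffles.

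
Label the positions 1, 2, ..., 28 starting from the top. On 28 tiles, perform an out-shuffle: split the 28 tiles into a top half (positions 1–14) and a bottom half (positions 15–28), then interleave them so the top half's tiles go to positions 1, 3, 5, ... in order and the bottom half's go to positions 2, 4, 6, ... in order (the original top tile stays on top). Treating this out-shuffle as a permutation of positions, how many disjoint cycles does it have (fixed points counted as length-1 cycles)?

5

Trace each unvisited position around until it returns:
(1) (2 3 5 9 17 6 ... len 18) (4 7 13 25 22 16) (10 19) (28)
5 cycles in total.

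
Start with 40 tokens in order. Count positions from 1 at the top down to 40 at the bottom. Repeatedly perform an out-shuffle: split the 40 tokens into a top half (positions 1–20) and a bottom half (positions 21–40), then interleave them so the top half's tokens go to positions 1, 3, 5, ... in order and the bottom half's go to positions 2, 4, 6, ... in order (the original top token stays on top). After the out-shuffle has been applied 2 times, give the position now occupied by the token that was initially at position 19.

34

Track the token's position through each out-shuffle:
19 → 37 → 34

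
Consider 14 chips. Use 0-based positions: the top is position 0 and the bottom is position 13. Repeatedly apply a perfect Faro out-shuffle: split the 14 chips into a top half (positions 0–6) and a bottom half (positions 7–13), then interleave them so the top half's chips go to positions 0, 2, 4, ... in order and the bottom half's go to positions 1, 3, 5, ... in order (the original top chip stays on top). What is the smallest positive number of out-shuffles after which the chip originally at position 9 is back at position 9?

Follow position 9 under repeated out-shuffles:
9 → 5 → 10 → 7 → 1 → 2 → 4 → 8 → 3 → 6 → 12 → 11 → 9
It first returns after 12 out-shuffles.

12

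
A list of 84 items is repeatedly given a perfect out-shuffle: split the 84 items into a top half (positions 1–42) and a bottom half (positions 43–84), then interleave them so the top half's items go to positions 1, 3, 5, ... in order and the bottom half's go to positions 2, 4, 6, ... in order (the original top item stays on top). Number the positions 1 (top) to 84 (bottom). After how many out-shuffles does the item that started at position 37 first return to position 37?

Follow position 37 under repeated out-shuffles:
37 → 73 → 62 → 40 → 79 → 74 → 64 → 44 → ... → 37 (length 82)
It first returns after 82 out-shuffles.

82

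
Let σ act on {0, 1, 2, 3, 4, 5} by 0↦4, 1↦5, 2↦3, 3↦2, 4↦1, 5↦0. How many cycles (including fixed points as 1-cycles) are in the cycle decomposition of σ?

Cycle decomposition: (0 4 1 5) (2 3).
2 cycles.

2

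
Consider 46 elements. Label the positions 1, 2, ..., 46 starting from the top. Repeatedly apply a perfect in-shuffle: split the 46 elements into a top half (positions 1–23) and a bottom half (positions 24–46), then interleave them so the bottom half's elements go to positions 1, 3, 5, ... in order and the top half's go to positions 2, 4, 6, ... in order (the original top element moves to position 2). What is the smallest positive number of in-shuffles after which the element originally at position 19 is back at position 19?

23

Follow position 19 under repeated in-shuffles:
19 → 38 → 29 → 11 → 22 → 44 → 41 → 35 → ... → 19 (length 23)
It first returns after 23 in-shuffles.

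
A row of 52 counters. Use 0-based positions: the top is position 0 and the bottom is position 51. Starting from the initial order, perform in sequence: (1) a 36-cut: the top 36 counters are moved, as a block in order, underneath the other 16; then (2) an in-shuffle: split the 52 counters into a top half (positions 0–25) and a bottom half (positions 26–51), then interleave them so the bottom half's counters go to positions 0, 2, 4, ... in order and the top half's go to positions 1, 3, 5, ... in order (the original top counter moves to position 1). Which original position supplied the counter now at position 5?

Undo the operations in reverse order, starting from position 5:
  undo op 2 (in-shuffle, from top half): 5 ← 2
  undo op 1 (cut 36): 2 ← 38
So the counter at position 5 came from original position 38.

38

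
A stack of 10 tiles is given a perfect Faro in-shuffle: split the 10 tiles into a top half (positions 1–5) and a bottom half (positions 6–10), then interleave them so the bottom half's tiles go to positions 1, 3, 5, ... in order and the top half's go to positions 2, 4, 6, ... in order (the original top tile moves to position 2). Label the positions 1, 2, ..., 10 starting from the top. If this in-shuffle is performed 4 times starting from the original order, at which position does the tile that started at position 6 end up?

8

Track the tile's position through each in-shuffle:
6 → 1 → 2 → 4 → 8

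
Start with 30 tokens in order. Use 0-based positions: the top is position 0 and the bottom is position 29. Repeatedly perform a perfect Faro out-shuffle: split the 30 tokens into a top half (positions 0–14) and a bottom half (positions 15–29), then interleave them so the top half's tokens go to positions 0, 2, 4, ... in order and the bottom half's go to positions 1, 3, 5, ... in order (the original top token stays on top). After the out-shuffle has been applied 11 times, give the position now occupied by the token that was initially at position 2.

7

Track the token's position through each out-shuffle:
2 → 4 → 8 → 16 → 3 → 6 → 12 → 24 → 19 → 9 → 18 → 7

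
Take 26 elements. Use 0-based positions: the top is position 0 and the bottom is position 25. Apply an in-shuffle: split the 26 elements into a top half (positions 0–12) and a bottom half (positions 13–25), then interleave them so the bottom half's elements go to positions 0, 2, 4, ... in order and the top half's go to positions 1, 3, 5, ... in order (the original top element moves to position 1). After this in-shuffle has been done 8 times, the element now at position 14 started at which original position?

Work backwards from position 14, undoing one in-shuffle at a time:
14 ← 20 ← 23 ← 11 ← 5 ← 2 ← 14 ← 20 ← 23
So the element now at position 14 started at position 23.

23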